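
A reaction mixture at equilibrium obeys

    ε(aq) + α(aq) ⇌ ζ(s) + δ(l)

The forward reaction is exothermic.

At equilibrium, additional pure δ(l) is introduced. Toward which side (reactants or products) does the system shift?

δ is a pure liquid; its activity is 1 regardless of amount, so Q is unaffected — no shift from this change.

no shift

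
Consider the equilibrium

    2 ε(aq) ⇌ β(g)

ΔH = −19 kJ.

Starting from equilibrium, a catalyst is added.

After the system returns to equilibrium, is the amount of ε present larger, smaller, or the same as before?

unchanged

A catalyst speeds both forward and reverse rates equally; it changes neither Q nor K — no shift from this change.
No net shift occurs, so the amount of ε is unchanged.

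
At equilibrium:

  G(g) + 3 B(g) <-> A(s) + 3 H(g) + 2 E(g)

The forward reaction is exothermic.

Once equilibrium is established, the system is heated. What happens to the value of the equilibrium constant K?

K depends on temperature via the van 't Hoff relation. The forward reaction is exothermic, so raising T decreases K.

decreases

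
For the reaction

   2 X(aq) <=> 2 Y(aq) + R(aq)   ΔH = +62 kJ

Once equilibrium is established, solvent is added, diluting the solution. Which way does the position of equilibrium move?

Dilution lowers every aqueous concentration by the same factor. Δn_aq = 3 − 2 = +1, so the system shifts toward the side with more dissolved moles — to the right.

right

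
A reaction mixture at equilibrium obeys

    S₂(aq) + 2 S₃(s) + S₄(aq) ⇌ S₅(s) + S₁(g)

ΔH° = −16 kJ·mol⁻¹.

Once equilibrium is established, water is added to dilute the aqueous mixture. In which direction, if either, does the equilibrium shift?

left

Dilution lowers every aqueous concentration by the same factor. Δn_aq = 0 − 2 = -2, so the system shifts toward the side with more dissolved moles — to the left.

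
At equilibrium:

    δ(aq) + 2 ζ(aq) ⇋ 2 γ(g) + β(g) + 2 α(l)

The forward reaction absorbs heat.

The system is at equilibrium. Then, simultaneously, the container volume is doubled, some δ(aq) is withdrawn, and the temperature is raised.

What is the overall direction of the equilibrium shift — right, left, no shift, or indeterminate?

cannot be determined

Gas moles: reactants 0, products 3 (Δn_gas = +3). Expansion shifts the system toward the side with more moles of gas — to the right.
Removing δ (aq), a reactant, drives the reaction to the left.
The forward reaction is endothermic. Raising T favours the endothermic direction — shift to the right.
The individual effects push in opposite directions; without quantitative information the net direction cannot be determined.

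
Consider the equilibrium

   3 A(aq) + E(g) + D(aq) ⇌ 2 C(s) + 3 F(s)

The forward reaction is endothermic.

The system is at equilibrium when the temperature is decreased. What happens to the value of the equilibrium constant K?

K depends on temperature via the van 't Hoff relation. The forward reaction is endothermic, so lowering T decreases K.

decreases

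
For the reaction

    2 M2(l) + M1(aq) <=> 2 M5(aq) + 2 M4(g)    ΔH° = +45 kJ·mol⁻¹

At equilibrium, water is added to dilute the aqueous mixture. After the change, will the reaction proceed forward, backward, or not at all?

right

Dilution lowers every aqueous concentration by the same factor. Δn_aq = 2 − 1 = +1, so the system shifts toward the side with more dissolved moles — to the right.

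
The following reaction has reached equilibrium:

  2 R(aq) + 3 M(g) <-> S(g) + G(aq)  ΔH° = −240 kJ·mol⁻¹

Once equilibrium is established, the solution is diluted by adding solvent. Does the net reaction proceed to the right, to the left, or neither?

left

Dilution lowers every aqueous concentration by the same factor. Δn_aq = 1 − 2 = -1, so the system shifts toward the side with more dissolved moles — to the left.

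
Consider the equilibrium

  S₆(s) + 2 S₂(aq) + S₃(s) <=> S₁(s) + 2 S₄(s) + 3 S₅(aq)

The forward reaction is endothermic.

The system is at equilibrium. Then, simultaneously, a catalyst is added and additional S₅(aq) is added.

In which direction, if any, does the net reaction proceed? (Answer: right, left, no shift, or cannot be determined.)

A catalyst speeds both forward and reverse rates equally; it changes neither Q nor K — no shift from this change.
Adding S₅ (aq), a product, drives the reaction to the left.
Only the nonzero effect(s) matter; the net shift is to the left.

left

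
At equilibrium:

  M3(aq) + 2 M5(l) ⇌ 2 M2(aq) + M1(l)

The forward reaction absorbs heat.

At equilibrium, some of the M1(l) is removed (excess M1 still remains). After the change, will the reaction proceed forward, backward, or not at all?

M1 is a pure liquid; its activity is 1 regardless of amount, so Q is unaffected — no shift from this change.

no shift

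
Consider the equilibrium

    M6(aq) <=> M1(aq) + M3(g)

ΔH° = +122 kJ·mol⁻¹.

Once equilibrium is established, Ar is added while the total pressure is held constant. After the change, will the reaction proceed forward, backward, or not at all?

right

Adding inert gas at constant total pressure expands the volume and lowers every reacting partial pressure. With Δn_gas = 1 − 0 = +1, Q moves away from K toward the side with fewer gas moles, so the system shifts toward the side with more gas moles — to the right.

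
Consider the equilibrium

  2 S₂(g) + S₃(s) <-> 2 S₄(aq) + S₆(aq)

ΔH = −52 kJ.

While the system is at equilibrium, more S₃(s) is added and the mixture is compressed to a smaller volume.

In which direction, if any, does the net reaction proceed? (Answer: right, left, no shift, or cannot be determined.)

right

S₃ is a pure solid; its activity is 1 regardless of amount, so Q is unaffected — no shift from this change.
Gas moles: reactants 2, products 0 (Δn_gas = -2). Compression shifts the system toward the side with fewer moles of gas — to the right.
Only the nonzero effect(s) matter; the net shift is to the right.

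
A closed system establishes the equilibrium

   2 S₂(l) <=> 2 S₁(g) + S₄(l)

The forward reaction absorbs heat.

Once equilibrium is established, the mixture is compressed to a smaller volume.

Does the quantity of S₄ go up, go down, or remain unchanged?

decreases

Gas moles: reactants 0, products 2 (Δn_gas = +2). Compression shifts the system toward the side with fewer moles of gas — to the left.
The net shift is to the left. S₄ is a product, so its amount decreases.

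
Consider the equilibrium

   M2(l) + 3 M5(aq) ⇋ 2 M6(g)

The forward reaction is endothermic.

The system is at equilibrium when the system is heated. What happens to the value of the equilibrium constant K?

increases

K depends on temperature via the van 't Hoff relation. The forward reaction is endothermic, so raising T increases K.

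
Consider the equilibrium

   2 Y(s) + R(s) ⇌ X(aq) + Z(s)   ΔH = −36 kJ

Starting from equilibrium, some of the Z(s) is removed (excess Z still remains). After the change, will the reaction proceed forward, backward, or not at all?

no shift

Z is a pure solid; its activity is 1 regardless of amount, so Q is unaffected — no shift from this change.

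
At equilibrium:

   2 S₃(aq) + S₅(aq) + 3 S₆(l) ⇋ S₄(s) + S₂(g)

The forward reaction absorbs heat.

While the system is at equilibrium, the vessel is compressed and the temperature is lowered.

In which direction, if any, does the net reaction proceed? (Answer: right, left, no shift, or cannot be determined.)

left

Gas moles: reactants 0, products 1 (Δn_gas = +1). Compression shifts the system toward the side with fewer moles of gas — to the left.
The forward reaction is endothermic. Lowering T favours the exothermic direction — shift to the left.
All effects act in the same direction — net shift to the left.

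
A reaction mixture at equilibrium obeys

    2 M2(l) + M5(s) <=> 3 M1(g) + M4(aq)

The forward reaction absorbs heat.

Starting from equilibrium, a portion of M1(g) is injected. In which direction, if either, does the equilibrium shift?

left

Adding M1 (g), a product, drives the reaction to the left.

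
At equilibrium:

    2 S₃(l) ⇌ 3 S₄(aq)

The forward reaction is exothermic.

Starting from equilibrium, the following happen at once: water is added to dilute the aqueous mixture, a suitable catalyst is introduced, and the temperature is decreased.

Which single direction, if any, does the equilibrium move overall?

right

Dilution lowers every aqueous concentration by the same factor. Δn_aq = 3 − 0 = +3, so the system shifts toward the side with more dissolved moles — to the right.
A catalyst speeds both forward and reverse rates equally; it changes neither Q nor K — no shift from this change.
The forward reaction is exothermic. Lowering T favours the exothermic direction — shift to the right.
Only the nonzero effect(s) matter; the net shift is to the right.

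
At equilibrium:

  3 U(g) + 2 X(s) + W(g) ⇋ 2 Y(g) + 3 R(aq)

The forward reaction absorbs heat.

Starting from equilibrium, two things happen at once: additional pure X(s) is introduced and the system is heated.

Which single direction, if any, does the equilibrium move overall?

X is a pure solid; its activity is 1 regardless of amount, so Q is unaffected — no shift from this change.
The forward reaction is endothermic. Raising T favours the endothermic direction — shift to the right.
Only the nonzero effect(s) matter; the net shift is to the right.

right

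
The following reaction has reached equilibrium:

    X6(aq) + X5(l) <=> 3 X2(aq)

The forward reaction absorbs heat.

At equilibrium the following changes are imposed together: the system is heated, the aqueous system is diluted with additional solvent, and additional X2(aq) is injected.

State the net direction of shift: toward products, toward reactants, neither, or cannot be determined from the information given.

The forward reaction is endothermic. Raising T favours the endothermic direction — shift to the right.
Dilution lowers every aqueous concentration by the same factor. Δn_aq = 3 − 1 = +2, so the system shifts toward the side with more dissolved moles — to the right.
Adding X2 (aq), a product, drives the reaction to the left.
The individual effects push in opposite directions; without quantitative information the net direction cannot be determined.

cannot be determined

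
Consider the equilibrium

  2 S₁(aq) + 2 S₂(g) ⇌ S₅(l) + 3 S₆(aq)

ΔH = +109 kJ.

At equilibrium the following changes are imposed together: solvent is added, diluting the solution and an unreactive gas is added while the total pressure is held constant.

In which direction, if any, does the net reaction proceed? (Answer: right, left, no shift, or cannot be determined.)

Dilution lowers every aqueous concentration by the same factor. Δn_aq = 3 − 2 = +1, so the system shifts toward the side with more dissolved moles — to the right.
Adding inert gas at constant total pressure expands the volume and lowers every reacting partial pressure. With Δn_gas = 0 − 2 = -2, Q moves away from K toward the side with fewer gas moles, so the system shifts toward the side with more gas moles — to the left.
The individual effects push in opposite directions; without quantitative information the net direction cannot be determined.

cannot be determined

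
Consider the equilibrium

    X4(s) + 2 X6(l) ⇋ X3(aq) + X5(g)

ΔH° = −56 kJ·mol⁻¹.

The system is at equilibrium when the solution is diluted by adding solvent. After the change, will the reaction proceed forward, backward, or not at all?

Dilution lowers every aqueous concentration by the same factor. Δn_aq = 1 − 0 = +1, so the system shifts toward the side with more dissolved moles — to the right.

right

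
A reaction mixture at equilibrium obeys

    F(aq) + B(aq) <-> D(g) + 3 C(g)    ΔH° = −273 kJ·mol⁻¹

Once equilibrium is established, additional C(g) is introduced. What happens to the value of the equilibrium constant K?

unchanged

The equilibrium constant depends only on temperature. This perturbation may move the position of equilibrium, but since T is unchanged, K itself is unchanged.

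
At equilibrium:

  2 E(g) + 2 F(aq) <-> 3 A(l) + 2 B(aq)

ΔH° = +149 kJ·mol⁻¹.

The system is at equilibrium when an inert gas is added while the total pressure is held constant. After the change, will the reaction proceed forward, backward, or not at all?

left

Adding inert gas at constant total pressure expands the volume and lowers every reacting partial pressure. With Δn_gas = 0 − 2 = -2, Q moves away from K toward the side with fewer gas moles, so the system shifts toward the side with more gas moles — to the left.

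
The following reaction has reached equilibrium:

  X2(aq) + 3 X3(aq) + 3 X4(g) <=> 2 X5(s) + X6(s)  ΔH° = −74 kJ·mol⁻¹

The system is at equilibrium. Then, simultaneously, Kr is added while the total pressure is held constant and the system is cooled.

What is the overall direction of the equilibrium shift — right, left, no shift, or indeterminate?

cannot be determined

Adding inert gas at constant total pressure expands the volume and lowers every reacting partial pressure. With Δn_gas = 0 − 3 = -3, Q moves away from K toward the side with fewer gas moles, so the system shifts toward the side with more gas moles — to the left.
The forward reaction is exothermic. Lowering T favours the exothermic direction — shift to the right.
The individual effects push in opposite directions; without quantitative information the net direction cannot be determined.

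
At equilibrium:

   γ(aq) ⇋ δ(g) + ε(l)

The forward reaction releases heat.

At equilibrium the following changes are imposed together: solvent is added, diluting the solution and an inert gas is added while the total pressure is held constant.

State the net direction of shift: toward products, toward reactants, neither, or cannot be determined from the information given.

Dilution lowers every aqueous concentration by the same factor. Δn_aq = 0 − 1 = -1, so the system shifts toward the side with more dissolved moles — to the left.
Adding inert gas at constant total pressure expands the volume and lowers every reacting partial pressure. With Δn_gas = 1 − 0 = +1, Q moves away from K toward the side with fewer gas moles, so the system shifts toward the side with more gas moles — to the right.
The individual effects push in opposite directions; without quantitative information the net direction cannot be determined.

cannot be determined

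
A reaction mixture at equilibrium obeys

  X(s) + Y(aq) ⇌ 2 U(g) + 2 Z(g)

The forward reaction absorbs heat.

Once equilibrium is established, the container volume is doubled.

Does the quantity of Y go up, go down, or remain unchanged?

Gas moles: reactants 0, products 4 (Δn_gas = +4). Expansion shifts the system toward the side with more moles of gas — to the right.
The net shift is to the right. Y is a reactant, so its amount decreases.

decreases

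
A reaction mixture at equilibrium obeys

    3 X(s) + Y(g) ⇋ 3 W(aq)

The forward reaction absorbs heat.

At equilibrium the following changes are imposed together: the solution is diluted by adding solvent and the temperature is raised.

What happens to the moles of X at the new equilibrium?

decreases

Dilution lowers every aqueous concentration by the same factor. Δn_aq = 3 − 0 = +3, so the system shifts toward the side with more dissolved moles — to the right.
The forward reaction is endothermic. Raising T favours the endothermic direction — shift to the right.
The net shift is to the right. X is a reactant, so its amount decreases.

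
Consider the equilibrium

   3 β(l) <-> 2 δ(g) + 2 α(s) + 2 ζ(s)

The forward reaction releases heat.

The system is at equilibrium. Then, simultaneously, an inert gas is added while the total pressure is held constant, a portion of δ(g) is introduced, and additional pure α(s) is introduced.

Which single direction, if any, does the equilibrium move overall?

cannot be determined

Adding inert gas at constant total pressure expands the volume and lowers every reacting partial pressure. With Δn_gas = 2 − 0 = +2, Q moves away from K toward the side with fewer gas moles, so the system shifts toward the side with more gas moles — to the right.
Adding δ (g), a product, drives the reaction to the left.
α is a pure solid; its activity is 1 regardless of amount, so Q is unaffected — no shift from this change.
The individual effects push in opposite directions; without quantitative information the net direction cannot be determined.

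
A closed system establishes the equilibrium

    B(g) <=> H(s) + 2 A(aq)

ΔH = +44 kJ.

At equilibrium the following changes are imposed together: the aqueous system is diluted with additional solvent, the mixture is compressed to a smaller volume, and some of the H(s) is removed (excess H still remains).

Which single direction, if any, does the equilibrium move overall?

right

Dilution lowers every aqueous concentration by the same factor. Δn_aq = 2 − 0 = +2, so the system shifts toward the side with more dissolved moles — to the right.
Gas moles: reactants 1, products 0 (Δn_gas = -1). Compression shifts the system toward the side with fewer moles of gas — to the right.
H is a pure solid; its activity is 1 regardless of amount, so Q is unaffected — no shift from this change.
Only the nonzero effect(s) matter; the net shift is to the right.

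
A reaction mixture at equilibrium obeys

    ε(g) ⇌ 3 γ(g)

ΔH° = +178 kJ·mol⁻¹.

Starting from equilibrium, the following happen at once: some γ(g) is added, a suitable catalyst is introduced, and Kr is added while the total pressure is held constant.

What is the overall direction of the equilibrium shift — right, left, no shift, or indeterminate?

cannot be determined

Adding γ (g), a product, drives the reaction to the left.
A catalyst speeds both forward and reverse rates equally; it changes neither Q nor K — no shift from this change.
Adding inert gas at constant total pressure expands the volume and lowers every reacting partial pressure. With Δn_gas = 3 − 1 = +2, Q moves away from K toward the side with fewer gas moles, so the system shifts toward the side with more gas moles — to the right.
The individual effects push in opposite directions; without quantitative information the net direction cannot be determined.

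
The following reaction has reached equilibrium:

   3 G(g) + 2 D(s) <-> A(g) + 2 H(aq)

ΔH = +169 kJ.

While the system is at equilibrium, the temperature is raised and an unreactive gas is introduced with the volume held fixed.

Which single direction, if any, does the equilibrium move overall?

right

The forward reaction is endothermic. Raising T favours the endothermic direction — shift to the right.
At constant volume, adding an inert gas leaves every reacting species' partial pressure unchanged, so Q is unchanged — no shift from this change.
Only the nonzero effect(s) matter; the net shift is to the right.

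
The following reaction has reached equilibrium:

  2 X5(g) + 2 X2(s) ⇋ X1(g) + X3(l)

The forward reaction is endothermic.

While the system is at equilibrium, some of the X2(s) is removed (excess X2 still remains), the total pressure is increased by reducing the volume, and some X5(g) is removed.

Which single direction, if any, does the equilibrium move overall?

cannot be determined

X2 is a pure solid; its activity is 1 regardless of amount, so Q is unaffected — no shift from this change.
Gas moles: reactants 2, products 1 (Δn_gas = -1). Compression shifts the system toward the side with fewer moles of gas — to the right.
Removing X5 (g), a reactant, drives the reaction to the left.
The individual effects push in opposite directions; without quantitative information the net direction cannot be determined.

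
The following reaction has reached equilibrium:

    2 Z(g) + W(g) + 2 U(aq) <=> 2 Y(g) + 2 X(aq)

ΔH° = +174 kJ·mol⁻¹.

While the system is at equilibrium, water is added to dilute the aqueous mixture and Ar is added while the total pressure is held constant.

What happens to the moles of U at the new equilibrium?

Dilution scales every aqueous concentration by the same factor. Δn_aq = 2 − 2 = 0, so Q is unchanged — no shift.
Adding inert gas at constant total pressure expands the volume and lowers every reacting partial pressure. With Δn_gas = 2 − 3 = -1, Q moves away from K toward the side with fewer gas moles, so the system shifts toward the side with more gas moles — to the left.
The net shift is to the left. U is a reactant, so its amount increases.

increases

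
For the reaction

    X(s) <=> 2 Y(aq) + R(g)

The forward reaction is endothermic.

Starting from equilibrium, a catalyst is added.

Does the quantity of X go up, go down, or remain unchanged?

unchanged

A catalyst speeds both forward and reverse rates equally; it changes neither Q nor K — no shift from this change.
No net shift occurs, so the amount of X is unchanged.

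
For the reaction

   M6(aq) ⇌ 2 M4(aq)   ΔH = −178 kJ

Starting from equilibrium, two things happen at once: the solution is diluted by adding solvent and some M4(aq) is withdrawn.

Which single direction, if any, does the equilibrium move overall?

Dilution lowers every aqueous concentration by the same factor. Δn_aq = 2 − 1 = +1, so the system shifts toward the side with more dissolved moles — to the right.
Removing M4 (aq), a product, drives the reaction to the right.
All effects act in the same direction — net shift to the right.

right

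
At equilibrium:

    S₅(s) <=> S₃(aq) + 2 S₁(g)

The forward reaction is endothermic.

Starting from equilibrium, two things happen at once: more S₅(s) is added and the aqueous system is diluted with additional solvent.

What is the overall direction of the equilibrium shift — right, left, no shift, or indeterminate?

right

S₅ is a pure solid; its activity is 1 regardless of amount, so Q is unaffected — no shift from this change.
Dilution lowers every aqueous concentration by the same factor. Δn_aq = 1 − 0 = +1, so the system shifts toward the side with more dissolved moles — to the right.
Only the nonzero effect(s) matter; the net shift is to the right.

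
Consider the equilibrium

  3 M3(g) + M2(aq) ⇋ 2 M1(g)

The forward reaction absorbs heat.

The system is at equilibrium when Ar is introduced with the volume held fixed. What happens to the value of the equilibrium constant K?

The equilibrium constant depends only on temperature. This perturbation changes neither the position of equilibrium nor K.

unchanged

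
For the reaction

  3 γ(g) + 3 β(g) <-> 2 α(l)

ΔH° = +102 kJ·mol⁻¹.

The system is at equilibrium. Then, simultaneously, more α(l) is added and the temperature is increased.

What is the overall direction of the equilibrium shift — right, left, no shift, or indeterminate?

right

α is a pure liquid; its activity is 1 regardless of amount, so Q is unaffected — no shift from this change.
The forward reaction is endothermic. Raising T favours the endothermic direction — shift to the right.
Only the nonzero effect(s) matter; the net shift is to the right.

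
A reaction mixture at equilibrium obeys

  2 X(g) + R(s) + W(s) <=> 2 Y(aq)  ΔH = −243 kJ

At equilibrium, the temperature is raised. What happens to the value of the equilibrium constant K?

decreases

K depends on temperature via the van 't Hoff relation. The forward reaction is exothermic, so raising T decreases K.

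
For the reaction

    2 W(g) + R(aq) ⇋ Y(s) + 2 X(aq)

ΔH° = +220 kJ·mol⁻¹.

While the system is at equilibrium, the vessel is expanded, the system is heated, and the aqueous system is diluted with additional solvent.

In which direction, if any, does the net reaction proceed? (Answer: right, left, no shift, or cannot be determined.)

Gas moles: reactants 2, products 0 (Δn_gas = -2). Expansion shifts the system toward the side with more moles of gas — to the left.
The forward reaction is endothermic. Raising T favours the endothermic direction — shift to the right.
Dilution lowers every aqueous concentration by the same factor. Δn_aq = 2 − 1 = +1, so the system shifts toward the side with more dissolved moles — to the right.
The individual effects push in opposite directions; without quantitative information the net direction cannot be determined.

cannot be determined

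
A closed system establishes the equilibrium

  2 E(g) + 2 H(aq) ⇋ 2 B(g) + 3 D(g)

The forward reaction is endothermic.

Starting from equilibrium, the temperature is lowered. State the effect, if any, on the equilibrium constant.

decreases

K depends on temperature via the van 't Hoff relation. The forward reaction is endothermic, so lowering T decreases K.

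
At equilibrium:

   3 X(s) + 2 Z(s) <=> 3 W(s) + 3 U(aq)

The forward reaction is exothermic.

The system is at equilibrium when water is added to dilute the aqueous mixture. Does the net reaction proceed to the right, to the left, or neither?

right

Dilution lowers every aqueous concentration by the same factor. Δn_aq = 3 − 0 = +3, so the system shifts toward the side with more dissolved moles — to the right.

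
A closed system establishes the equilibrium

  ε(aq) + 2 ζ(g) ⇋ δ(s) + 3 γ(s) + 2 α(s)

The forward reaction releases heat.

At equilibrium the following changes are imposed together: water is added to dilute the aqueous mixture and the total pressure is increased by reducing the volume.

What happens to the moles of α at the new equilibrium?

Dilution lowers every aqueous concentration by the same factor. Δn_aq = 0 − 1 = -1, so the system shifts toward the side with more dissolved moles — to the left.
Gas moles: reactants 2, products 0 (Δn_gas = -2). Compression shifts the system toward the side with fewer moles of gas — to the right.
The two effects oppose each other, so the net shift — and hence the change in α — cannot be determined from the given information.

cannot be determined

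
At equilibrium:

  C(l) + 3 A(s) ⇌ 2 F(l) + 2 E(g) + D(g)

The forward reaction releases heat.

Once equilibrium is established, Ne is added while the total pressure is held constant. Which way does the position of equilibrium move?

Adding inert gas at constant total pressure expands the volume and lowers every reacting partial pressure. With Δn_gas = 3 − 0 = +3, Q moves away from K toward the side with fewer gas moles, so the system shifts toward the side with more gas moles — to the right.

right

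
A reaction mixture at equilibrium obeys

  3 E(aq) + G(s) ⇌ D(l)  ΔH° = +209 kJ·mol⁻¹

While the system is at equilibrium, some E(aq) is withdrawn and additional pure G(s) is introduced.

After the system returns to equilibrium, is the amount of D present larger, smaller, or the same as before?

Removing E (aq), a reactant, drives the reaction to the left.
G is a pure solid; its activity is 1 regardless of amount, so Q is unaffected — no shift from this change.
The net shift is to the left. D is a product, so its amount decreases.

decreases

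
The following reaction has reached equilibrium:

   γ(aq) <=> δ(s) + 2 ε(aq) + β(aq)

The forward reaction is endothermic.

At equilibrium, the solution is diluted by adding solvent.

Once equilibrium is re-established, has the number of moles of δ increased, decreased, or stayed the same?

Dilution lowers every aqueous concentration by the same factor. Δn_aq = 3 − 1 = +2, so the system shifts toward the side with more dissolved moles — to the right.
The net shift is to the right. δ is a product, so its amount increases.

increases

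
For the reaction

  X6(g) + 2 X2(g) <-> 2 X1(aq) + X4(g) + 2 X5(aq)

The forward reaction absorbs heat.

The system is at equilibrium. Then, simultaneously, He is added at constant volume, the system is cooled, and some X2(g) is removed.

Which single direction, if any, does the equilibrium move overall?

At constant volume, adding an inert gas leaves every reacting species' partial pressure unchanged, so Q is unchanged — no shift from this change.
The forward reaction is endothermic. Lowering T favours the exothermic direction — shift to the left.
Removing X2 (g), a reactant, drives the reaction to the left.
Only the nonzero effect(s) matter; the net shift is to the left.

left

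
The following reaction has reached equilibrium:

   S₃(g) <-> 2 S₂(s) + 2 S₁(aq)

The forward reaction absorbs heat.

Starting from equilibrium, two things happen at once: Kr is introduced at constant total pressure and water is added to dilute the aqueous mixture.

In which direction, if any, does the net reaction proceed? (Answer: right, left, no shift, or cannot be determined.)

Adding inert gas at constant total pressure expands the volume and lowers every reacting partial pressure. With Δn_gas = 0 − 1 = -1, Q moves away from K toward the side with fewer gas moles, so the system shifts toward the side with more gas moles — to the left.
Dilution lowers every aqueous concentration by the same factor. Δn_aq = 2 − 0 = +2, so the system shifts toward the side with more dissolved moles — to the right.
The individual effects push in opposite directions; without quantitative information the net direction cannot be determined.

cannot be determined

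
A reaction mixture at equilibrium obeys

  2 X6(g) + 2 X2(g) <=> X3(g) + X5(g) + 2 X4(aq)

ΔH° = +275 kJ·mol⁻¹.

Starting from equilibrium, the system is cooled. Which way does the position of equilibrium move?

The forward reaction is endothermic. Lowering T favours the exothermic direction — shift to the left.

left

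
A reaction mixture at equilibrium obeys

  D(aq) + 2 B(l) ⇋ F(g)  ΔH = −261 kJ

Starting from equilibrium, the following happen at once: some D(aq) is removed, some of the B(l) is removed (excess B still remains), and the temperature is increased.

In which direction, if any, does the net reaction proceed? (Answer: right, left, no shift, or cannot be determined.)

left

Removing D (aq), a reactant, drives the reaction to the left.
B is a pure liquid; its activity is 1 regardless of amount, so Q is unaffected — no shift from this change.
The forward reaction is exothermic. Raising T favours the endothermic direction — shift to the left.
Only the nonzero effect(s) matter; the net shift is to the left.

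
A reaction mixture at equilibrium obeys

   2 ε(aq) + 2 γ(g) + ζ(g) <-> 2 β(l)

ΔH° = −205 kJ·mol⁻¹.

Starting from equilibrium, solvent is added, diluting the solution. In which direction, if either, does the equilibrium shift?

Dilution lowers every aqueous concentration by the same factor. Δn_aq = 0 − 2 = -2, so the system shifts toward the side with more dissolved moles — to the left.

left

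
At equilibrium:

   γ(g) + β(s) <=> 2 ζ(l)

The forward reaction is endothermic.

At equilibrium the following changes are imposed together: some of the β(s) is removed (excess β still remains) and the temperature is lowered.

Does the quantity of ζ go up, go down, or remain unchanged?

β is a pure solid; its activity is 1 regardless of amount, so Q is unaffected — no shift from this change.
The forward reaction is endothermic. Lowering T favours the exothermic direction — shift to the left.
The net shift is to the left. ζ is a product, so its amount decreases.

decreases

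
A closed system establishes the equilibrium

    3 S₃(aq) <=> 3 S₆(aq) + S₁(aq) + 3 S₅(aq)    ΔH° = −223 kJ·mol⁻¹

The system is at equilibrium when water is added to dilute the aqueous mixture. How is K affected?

unchanged

The equilibrium constant depends only on temperature. This perturbation may move the position of equilibrium, but since T is unchanged, K itself is unchanged.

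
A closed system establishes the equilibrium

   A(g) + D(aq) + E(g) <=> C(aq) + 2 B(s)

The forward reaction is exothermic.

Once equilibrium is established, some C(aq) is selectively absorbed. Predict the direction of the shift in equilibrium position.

Removing C (aq), a product, drives the reaction to the right.

right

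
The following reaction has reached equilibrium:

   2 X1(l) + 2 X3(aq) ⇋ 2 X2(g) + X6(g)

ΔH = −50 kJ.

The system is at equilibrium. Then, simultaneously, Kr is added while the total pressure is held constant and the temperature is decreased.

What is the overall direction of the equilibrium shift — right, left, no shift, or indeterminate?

Adding inert gas at constant total pressure expands the volume and lowers every reacting partial pressure. With Δn_gas = 3 − 0 = +3, Q moves away from K toward the side with fewer gas moles, so the system shifts toward the side with more gas moles — to the right.
The forward reaction is exothermic. Lowering T favours the exothermic direction — shift to the right.
All effects act in the same direction — net shift to the right.

right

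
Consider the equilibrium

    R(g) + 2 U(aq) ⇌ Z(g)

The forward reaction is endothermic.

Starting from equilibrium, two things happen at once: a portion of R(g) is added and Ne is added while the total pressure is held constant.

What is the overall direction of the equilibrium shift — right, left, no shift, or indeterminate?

Adding R (g), a reactant, drives the reaction to the right.
Adding inert gas at constant total pressure expands the volume, scaling every reacting partial pressure by the same factor. Δn_gas = 1 − 1 = 0, so Q is unchanged — no shift.
Only the nonzero effect(s) matter; the net shift is to the right.

right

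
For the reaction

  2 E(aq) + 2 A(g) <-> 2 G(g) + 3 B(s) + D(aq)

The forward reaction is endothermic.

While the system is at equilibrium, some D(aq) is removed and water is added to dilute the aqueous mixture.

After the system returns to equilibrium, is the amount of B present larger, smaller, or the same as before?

cannot be determined

Removing D (aq), a product, drives the reaction to the right.
Dilution lowers every aqueous concentration by the same factor. Δn_aq = 1 − 2 = -1, so the system shifts toward the side with more dissolved moles — to the left.
The two effects oppose each other, so the net shift — and hence the change in B — cannot be determined from the given information.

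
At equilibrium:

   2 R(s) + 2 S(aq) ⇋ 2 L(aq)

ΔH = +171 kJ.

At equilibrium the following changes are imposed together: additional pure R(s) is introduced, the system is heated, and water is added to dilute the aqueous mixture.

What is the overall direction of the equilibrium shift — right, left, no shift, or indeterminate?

right

R is a pure solid; its activity is 1 regardless of amount, so Q is unaffected — no shift from this change.
The forward reaction is endothermic. Raising T favours the endothermic direction — shift to the right.
Dilution scales every aqueous concentration by the same factor. Δn_aq = 2 − 2 = 0, so Q is unchanged — no shift.
Only the nonzero effect(s) matter; the net shift is to the right.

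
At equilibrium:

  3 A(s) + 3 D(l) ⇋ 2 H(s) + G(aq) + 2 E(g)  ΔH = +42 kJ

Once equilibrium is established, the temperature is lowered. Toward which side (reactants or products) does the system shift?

The forward reaction is endothermic. Lowering T favours the exothermic direction — shift to the left.

left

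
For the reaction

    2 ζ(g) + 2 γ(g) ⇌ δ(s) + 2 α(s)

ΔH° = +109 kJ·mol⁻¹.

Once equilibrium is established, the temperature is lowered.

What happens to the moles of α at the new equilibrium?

The forward reaction is endothermic. Lowering T favours the exothermic direction — shift to the left.
The net shift is to the left. α is a product, so its amount decreases.

decreases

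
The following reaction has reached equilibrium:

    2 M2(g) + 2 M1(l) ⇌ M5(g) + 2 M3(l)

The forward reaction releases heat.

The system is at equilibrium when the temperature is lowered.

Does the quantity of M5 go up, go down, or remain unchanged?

The forward reaction is exothermic. Lowering T favours the exothermic direction — shift to the right.
The net shift is to the right. M5 is a product, so its amount increases.

increases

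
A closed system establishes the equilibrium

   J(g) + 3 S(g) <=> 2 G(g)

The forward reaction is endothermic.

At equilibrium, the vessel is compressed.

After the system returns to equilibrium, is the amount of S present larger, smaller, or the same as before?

Gas moles: reactants 4, products 2 (Δn_gas = -2). Compression shifts the system toward the side with fewer moles of gas — to the right.
The net shift is to the right. S is a reactant, so its amount decreases.

decreases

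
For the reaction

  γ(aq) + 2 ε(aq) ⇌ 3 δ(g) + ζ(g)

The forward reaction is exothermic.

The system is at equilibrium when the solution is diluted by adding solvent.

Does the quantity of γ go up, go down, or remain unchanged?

increases

Dilution lowers every aqueous concentration by the same factor. Δn_aq = 0 − 3 = -3, so the system shifts toward the side with more dissolved moles — to the left.
The net shift is to the left. γ is a reactant, so its amount increases.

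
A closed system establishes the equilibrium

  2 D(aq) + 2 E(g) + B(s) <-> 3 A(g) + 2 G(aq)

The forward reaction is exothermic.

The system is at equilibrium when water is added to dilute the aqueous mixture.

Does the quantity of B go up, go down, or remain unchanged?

unchanged

Dilution scales every aqueous concentration by the same factor. Δn_aq = 2 − 2 = 0, so Q is unchanged — no shift.
No net shift occurs, so the amount of B is unchanged.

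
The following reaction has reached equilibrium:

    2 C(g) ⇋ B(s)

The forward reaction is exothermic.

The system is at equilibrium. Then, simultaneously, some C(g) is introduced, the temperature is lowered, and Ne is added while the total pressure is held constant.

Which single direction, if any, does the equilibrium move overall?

Adding C (g), a reactant, drives the reaction to the right.
The forward reaction is exothermic. Lowering T favours the exothermic direction — shift to the right.
Adding inert gas at constant total pressure expands the volume and lowers every reacting partial pressure. With Δn_gas = 0 − 2 = -2, Q moves away from K toward the side with fewer gas moles, so the system shifts toward the side with more gas moles — to the left.
The individual effects push in opposite directions; without quantitative information the net direction cannot be determined.

cannot be determined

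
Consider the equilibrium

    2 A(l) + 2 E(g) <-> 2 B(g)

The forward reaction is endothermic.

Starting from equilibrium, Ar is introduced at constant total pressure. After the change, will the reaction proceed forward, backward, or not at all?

Adding inert gas at constant total pressure expands the volume, scaling every reacting partial pressure by the same factor. Δn_gas = 2 − 2 = 0, so Q is unchanged — no shift.

no shift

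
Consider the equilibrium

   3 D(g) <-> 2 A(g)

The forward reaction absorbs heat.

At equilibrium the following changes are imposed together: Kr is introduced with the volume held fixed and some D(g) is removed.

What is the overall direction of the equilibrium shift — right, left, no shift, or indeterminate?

left

At constant volume, adding an inert gas leaves every reacting species' partial pressure unchanged, so Q is unchanged — no shift from this change.
Removing D (g), a reactant, drives the reaction to the left.
Only the nonzero effect(s) matter; the net shift is to the left.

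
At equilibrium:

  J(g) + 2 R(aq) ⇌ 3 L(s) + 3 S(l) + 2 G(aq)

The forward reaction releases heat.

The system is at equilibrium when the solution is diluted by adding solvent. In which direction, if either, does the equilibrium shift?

no shift

Dilution scales every aqueous concentration by the same factor. Δn_aq = 2 − 2 = 0, so Q is unchanged — no shift.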